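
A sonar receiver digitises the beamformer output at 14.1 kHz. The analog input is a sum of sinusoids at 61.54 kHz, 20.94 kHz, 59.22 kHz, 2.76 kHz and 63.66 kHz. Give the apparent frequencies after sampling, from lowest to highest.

fs/2 = 7.05 kHz.
61.54 kHz mod fs = 5.14 kHz.
5.14 kHz ≤ fs/2 = 7.05 kHz, appears at 5.14 kHz.
20.94 kHz mod fs = 6.84 kHz.
6.84 kHz ≤ fs/2 = 7.05 kHz, appears at 6.84 kHz.
59.22 kHz mod fs = 2.82 kHz.
2.82 kHz ≤ fs/2 = 7.05 kHz, appears at 2.82 kHz.
2.76 kHz ≤ fs/2 = 7.05 kHz, passes unchanged.
63.66 kHz mod fs = 7.26 kHz.
7.26 kHz > fs/2 = 7.05 kHz, folds to fs − 7.26 kHz = 6.84 kHz.
Distinct values: {2.76 kHz, 2.82 kHz, 5.14 kHz, 6.84 kHz}.

2.76 kHz, 2.82 kHz, 5.14 kHz, 6.84 kHz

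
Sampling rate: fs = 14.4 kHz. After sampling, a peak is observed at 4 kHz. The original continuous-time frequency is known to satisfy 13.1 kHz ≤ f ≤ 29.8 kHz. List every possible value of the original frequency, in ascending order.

18.4 kHz, 24.8 kHz

Frequencies that alias to 4 kHz are k·fs ± 4 kHz for integer k ≥ 0.
k=0: 4 kHz.
k=1: 10.4 kHz, 18.4 kHz.
k=2: 24.8 kHz, 32.8 kHz.
k=3: 39.2 kHz, 47.2 kHz.
Within [13.1 kHz, 29.8 kHz]: 18.4 kHz, 24.8 kHz.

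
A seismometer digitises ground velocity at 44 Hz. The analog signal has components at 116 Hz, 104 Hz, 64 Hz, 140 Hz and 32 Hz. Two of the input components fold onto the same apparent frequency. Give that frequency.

fs/2 = 22 Hz.
116 Hz mod fs = 28 Hz.
28 Hz > fs/2 = 22 Hz, folds to fs − 28 Hz = 16 Hz.
104 Hz mod fs = 16 Hz.
16 Hz ≤ fs/2 = 22 Hz, appears at 16 Hz.
64 Hz mod fs = 20 Hz.
20 Hz ≤ fs/2 = 22 Hz, appears at 20 Hz.
140 Hz mod fs = 8 Hz.
8 Hz ≤ fs/2 = 22 Hz, appears at 8 Hz.
32 Hz > fs/2 = 22 Hz, folds to fs − 32 Hz = 12 Hz.
104 Hz and 116 Hz both map to 16 Hz.

16 Hz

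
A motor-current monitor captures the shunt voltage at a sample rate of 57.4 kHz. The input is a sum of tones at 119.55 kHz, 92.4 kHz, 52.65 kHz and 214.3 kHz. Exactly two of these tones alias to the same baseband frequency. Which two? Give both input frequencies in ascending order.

fs/2 = 28.7 kHz.
119.55 kHz mod fs = 4.75 kHz.
4.75 kHz ≤ fs/2 = 28.7 kHz, appears at 4.75 kHz.
92.4 kHz mod fs = 35 kHz.
35 kHz > fs/2 = 28.7 kHz, folds to fs − 35 kHz = 22.4 kHz.
52.65 kHz > fs/2 = 28.7 kHz, folds to fs − 52.65 kHz = 4.75 kHz.
214.3 kHz mod fs = 42.1 kHz.
42.1 kHz > fs/2 = 28.7 kHz, folds to fs − 42.1 kHz = 15.3 kHz.
52.65 kHz and 119.55 kHz both map to 4.75 kHz.

52.65 kHz, 119.55 kHz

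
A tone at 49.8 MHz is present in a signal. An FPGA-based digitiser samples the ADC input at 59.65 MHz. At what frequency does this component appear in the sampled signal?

49.8 MHz > fs/2 = 29.825 MHz, folds to fs − 49.8 MHz = 9.85 MHz.

9.85 MHz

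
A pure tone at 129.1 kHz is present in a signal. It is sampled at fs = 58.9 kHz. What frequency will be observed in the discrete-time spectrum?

11.3 kHz

129.1 kHz mod fs = 11.3 kHz.
11.3 kHz ≤ fs/2 = 29.45 kHz, appears at 11.3 kHz.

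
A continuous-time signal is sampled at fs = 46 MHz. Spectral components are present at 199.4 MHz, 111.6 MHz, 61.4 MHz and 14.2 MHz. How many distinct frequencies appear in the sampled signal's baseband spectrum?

3

fs/2 = 23 MHz.
199.4 MHz mod fs = 15.4 MHz.
15.4 MHz ≤ fs/2 = 23 MHz, appears at 15.4 MHz.
111.6 MHz mod fs = 19.6 MHz.
19.6 MHz ≤ fs/2 = 23 MHz, appears at 19.6 MHz.
61.4 MHz mod fs = 15.4 MHz.
15.4 MHz ≤ fs/2 = 23 MHz, appears at 15.4 MHz.
14.2 MHz ≤ fs/2 = 23 MHz, passes unchanged.
Distinct values: {14.2 MHz, 15.4 MHz, 19.6 MHz} → 3.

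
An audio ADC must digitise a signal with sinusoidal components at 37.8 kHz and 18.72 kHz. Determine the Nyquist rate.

75.6 kHz

Highest-frequency component: 37.8 kHz.
Nyquist rate = 2 × 37.8 kHz = 75.6 kHz.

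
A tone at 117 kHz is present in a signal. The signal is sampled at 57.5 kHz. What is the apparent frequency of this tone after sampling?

117 kHz mod fs = 2 kHz.
2 kHz ≤ fs/2 = 28.75 kHz, appears at 2 kHz.

2 kHz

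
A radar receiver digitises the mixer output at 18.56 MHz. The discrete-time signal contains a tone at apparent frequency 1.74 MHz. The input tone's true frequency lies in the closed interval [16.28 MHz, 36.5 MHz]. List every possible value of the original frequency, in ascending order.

Frequencies that alias to 1.74 MHz are k·fs ± 1.74 MHz for integer k ≥ 0.
k=0: 1.74 MHz.
k=1: 16.82 MHz, 20.3 MHz.
k=2: 35.38 MHz, 38.86 MHz.
k=3: 53.94 MHz, 57.42 MHz.
Within [16.28 MHz, 36.5 MHz]: 16.82 MHz, 20.3 MHz, 35.38 MHz.

16.82 MHz, 20.3 MHz, 35.38 MHz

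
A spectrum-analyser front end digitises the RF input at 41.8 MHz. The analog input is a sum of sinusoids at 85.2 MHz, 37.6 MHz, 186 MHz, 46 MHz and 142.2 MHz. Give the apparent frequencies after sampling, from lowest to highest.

fs/2 = 20.9 MHz.
85.2 MHz mod fs = 1.6 MHz.
1.6 MHz ≤ fs/2 = 20.9 MHz, appears at 1.6 MHz.
37.6 MHz > fs/2 = 20.9 MHz, folds to fs − 37.6 MHz = 4.2 MHz.
186 MHz mod fs = 18.8 MHz.
18.8 MHz ≤ fs/2 = 20.9 MHz, appears at 18.8 MHz.
46 MHz mod fs = 4.2 MHz.
4.2 MHz ≤ fs/2 = 20.9 MHz, appears at 4.2 MHz.
142.2 MHz mod fs = 16.8 MHz.
16.8 MHz ≤ fs/2 = 20.9 MHz, appears at 16.8 MHz.
Distinct values: {1.6 MHz, 4.2 MHz, 16.8 MHz, 18.8 MHz}.

1.6 MHz, 4.2 MHz, 16.8 MHz, 18.8 MHz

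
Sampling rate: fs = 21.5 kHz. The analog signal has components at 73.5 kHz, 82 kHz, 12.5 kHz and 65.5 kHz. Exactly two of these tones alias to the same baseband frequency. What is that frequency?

fs/2 = 10.75 kHz.
73.5 kHz mod fs = 9 kHz.
9 kHz ≤ fs/2 = 10.75 kHz, appears at 9 kHz.
82 kHz mod fs = 17.5 kHz.
17.5 kHz > fs/2 = 10.75 kHz, folds to fs − 17.5 kHz = 4 kHz.
12.5 kHz > fs/2 = 10.75 kHz, folds to fs − 12.5 kHz = 9 kHz.
65.5 kHz mod fs = 1 kHz.
1 kHz ≤ fs/2 = 10.75 kHz, appears at 1 kHz.
12.5 kHz and 73.5 kHz both map to 9 kHz.

9 kHz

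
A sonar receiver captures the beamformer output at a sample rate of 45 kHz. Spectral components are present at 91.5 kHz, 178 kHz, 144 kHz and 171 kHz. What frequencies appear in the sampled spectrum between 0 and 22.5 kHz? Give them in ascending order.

1.5 kHz, 2 kHz, 9 kHz

fs/2 = 22.5 kHz.
91.5 kHz mod fs = 1.5 kHz.
1.5 kHz ≤ fs/2 = 22.5 kHz, appears at 1.5 kHz.
178 kHz mod fs = 43 kHz.
43 kHz > fs/2 = 22.5 kHz, folds to fs − 43 kHz = 2 kHz.
144 kHz mod fs = 9 kHz.
9 kHz ≤ fs/2 = 22.5 kHz, appears at 9 kHz.
171 kHz mod fs = 36 kHz.
36 kHz > fs/2 = 22.5 kHz, folds to fs − 36 kHz = 9 kHz.
Distinct values: {1.5 kHz, 2 kHz, 9 kHz}.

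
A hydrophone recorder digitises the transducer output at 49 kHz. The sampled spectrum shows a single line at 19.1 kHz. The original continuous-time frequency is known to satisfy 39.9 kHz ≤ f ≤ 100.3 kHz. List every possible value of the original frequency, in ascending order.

Frequencies that alias to 19.1 kHz are k·fs ± 19.1 kHz for integer k ≥ 0.
k=0: 19.1 kHz.
k=1: 29.9 kHz, 68.1 kHz.
k=2: 78.9 kHz, 117.1 kHz.
k=3: 127.9 kHz, 166.1 kHz.
Within [39.9 kHz, 100.3 kHz]: 68.1 kHz, 78.9 kHz.

68.1 kHz, 78.9 kHz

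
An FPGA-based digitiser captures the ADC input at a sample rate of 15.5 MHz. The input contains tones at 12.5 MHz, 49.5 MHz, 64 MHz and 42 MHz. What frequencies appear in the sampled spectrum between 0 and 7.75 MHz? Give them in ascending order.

fs/2 = 7.75 MHz.
12.5 MHz > fs/2 = 7.75 MHz, folds to fs − 12.5 MHz = 3 MHz.
49.5 MHz mod fs = 3 MHz.
3 MHz ≤ fs/2 = 7.75 MHz, appears at 3 MHz.
64 MHz mod fs = 2 MHz.
2 MHz ≤ fs/2 = 7.75 MHz, appears at 2 MHz.
42 MHz mod fs = 11 MHz.
11 MHz > fs/2 = 7.75 MHz, folds to fs − 11 MHz = 4.5 MHz.
Distinct values: {2 MHz, 3 MHz, 4.5 MHz}.

2 MHz, 3 MHz, 4.5 MHz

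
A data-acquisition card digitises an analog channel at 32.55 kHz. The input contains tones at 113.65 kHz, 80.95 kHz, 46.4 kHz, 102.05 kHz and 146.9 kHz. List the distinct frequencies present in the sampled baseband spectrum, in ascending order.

fs/2 = 16.275 kHz.
113.65 kHz mod fs = 16 kHz.
16 kHz ≤ fs/2 = 16.275 kHz, appears at 16 kHz.
80.95 kHz mod fs = 15.85 kHz.
15.85 kHz ≤ fs/2 = 16.275 kHz, appears at 15.85 kHz.
46.4 kHz mod fs = 13.85 kHz.
13.85 kHz ≤ fs/2 = 16.275 kHz, appears at 13.85 kHz.
102.05 kHz mod fs = 4.4 kHz.
4.4 kHz ≤ fs/2 = 16.275 kHz, appears at 4.4 kHz.
146.9 kHz mod fs = 16.7 kHz.
16.7 kHz > fs/2 = 16.275 kHz, folds to fs − 16.7 kHz = 15.85 kHz.
Distinct values: {4.4 kHz, 13.85 kHz, 15.85 kHz, 16 kHz}.

4.4 kHz, 13.85 kHz, 15.85 kHz, 16 kHz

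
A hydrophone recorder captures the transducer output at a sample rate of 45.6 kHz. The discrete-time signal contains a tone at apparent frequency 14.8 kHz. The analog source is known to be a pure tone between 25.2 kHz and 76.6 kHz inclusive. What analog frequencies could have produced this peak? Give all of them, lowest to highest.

Frequencies that alias to 14.8 kHz are k·fs ± 14.8 kHz for integer k ≥ 0.
k=0: 14.8 kHz.
k=1: 30.8 kHz, 60.4 kHz.
k=2: 76.4 kHz, 106 kHz.
k=3: 122 kHz, 151.6 kHz.
Within [25.2 kHz, 76.6 kHz]: 30.8 kHz, 60.4 kHz, 76.4 kHz.

30.8 kHz, 60.4 kHz, 76.4 kHz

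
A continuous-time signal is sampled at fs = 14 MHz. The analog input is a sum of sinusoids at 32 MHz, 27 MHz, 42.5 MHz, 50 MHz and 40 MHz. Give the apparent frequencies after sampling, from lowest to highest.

0.5 MHz, 1 MHz, 2 MHz, 4 MHz, 6 MHz

fs/2 = 7 MHz.
32 MHz mod fs = 4 MHz.
4 MHz ≤ fs/2 = 7 MHz, appears at 4 MHz.
27 MHz mod fs = 13 MHz.
13 MHz > fs/2 = 7 MHz, folds to fs − 13 MHz = 1 MHz.
42.5 MHz mod fs = 0.5 MHz.
0.5 MHz ≤ fs/2 = 7 MHz, appears at 0.5 MHz.
50 MHz mod fs = 8 MHz.
8 MHz > fs/2 = 7 MHz, folds to fs − 8 MHz = 6 MHz.
40 MHz mod fs = 12 MHz.
12 MHz > fs/2 = 7 MHz, folds to fs − 12 MHz = 2 MHz.
Distinct values: {0.5 MHz, 1 MHz, 2 MHz, 4 MHz, 6 MHz}.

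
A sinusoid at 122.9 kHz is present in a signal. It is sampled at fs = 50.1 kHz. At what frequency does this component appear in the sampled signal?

22.7 kHz

122.9 kHz mod fs = 22.7 kHz.
22.7 kHz ≤ fs/2 = 25.05 kHz, appears at 22.7 kHz.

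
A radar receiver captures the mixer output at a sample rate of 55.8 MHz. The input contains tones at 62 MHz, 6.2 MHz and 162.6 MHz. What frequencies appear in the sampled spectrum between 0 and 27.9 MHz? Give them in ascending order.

4.8 MHz, 6.2 MHz

fs/2 = 27.9 MHz.
62 MHz mod fs = 6.2 MHz.
6.2 MHz ≤ fs/2 = 27.9 MHz, appears at 6.2 MHz.
6.2 MHz ≤ fs/2 = 27.9 MHz, passes unchanged.
162.6 MHz mod fs = 51 MHz.
51 MHz > fs/2 = 27.9 MHz, folds to fs − 51 MHz = 4.8 MHz.
Distinct values: {4.8 MHz, 6.2 MHz}.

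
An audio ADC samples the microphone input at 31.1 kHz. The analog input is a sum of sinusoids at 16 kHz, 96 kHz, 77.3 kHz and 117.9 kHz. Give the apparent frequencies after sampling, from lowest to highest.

fs/2 = 15.55 kHz.
16 kHz > fs/2 = 15.55 kHz, folds to fs − 16 kHz = 15.1 kHz.
96 kHz mod fs = 2.7 kHz.
2.7 kHz ≤ fs/2 = 15.55 kHz, appears at 2.7 kHz.
77.3 kHz mod fs = 15.1 kHz.
15.1 kHz ≤ fs/2 = 15.55 kHz, appears at 15.1 kHz.
117.9 kHz mod fs = 24.6 kHz.
24.6 kHz > fs/2 = 15.55 kHz, folds to fs − 24.6 kHz = 6.5 kHz.
Distinct values: {2.7 kHz, 6.5 kHz, 15.1 kHz}.

2.7 kHz, 6.5 kHz, 15.1 kHz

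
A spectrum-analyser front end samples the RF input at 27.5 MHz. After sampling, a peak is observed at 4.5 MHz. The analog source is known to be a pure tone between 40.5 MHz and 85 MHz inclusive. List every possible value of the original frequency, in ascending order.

Frequencies that alias to 4.5 MHz are k·fs ± 4.5 MHz for integer k ≥ 0.
k=0: 4.5 MHz.
k=1: 23 MHz, 32 MHz.
k=2: 50.5 MHz, 59.5 MHz.
k=3: 78 MHz, 87 MHz.
k=4: 105.5 MHz, 114.5 MHz.
Within [40.5 MHz, 85 MHz]: 50.5 MHz, 59.5 MHz, 78 MHz.

50.5 MHz, 59.5 MHz, 78 MHz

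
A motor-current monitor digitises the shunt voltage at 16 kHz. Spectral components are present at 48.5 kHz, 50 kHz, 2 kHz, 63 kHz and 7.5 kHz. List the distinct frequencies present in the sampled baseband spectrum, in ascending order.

fs/2 = 8 kHz.
48.5 kHz mod fs = 0.5 kHz.
0.5 kHz ≤ fs/2 = 8 kHz, appears at 0.5 kHz.
50 kHz mod fs = 2 kHz.
2 kHz ≤ fs/2 = 8 kHz, appears at 2 kHz.
2 kHz ≤ fs/2 = 8 kHz, passes unchanged.
63 kHz mod fs = 15 kHz.
15 kHz > fs/2 = 8 kHz, folds to fs − 15 kHz = 1 kHz.
7.5 kHz ≤ fs/2 = 8 kHz, passes unchanged.
Distinct values: {0.5 kHz, 1 kHz, 2 kHz, 7.5 kHz}.

0.5 kHz, 1 kHz, 2 kHz, 7.5 kHz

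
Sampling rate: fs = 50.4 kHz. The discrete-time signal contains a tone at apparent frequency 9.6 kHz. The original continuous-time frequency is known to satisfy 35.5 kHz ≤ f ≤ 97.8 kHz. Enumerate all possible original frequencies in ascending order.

Frequencies that alias to 9.6 kHz are k·fs ± 9.6 kHz for integer k ≥ 0.
k=0: 9.6 kHz.
k=1: 40.8 kHz, 60 kHz.
k=2: 91.2 kHz, 110.4 kHz.
k=3: 141.6 kHz, 160.8 kHz.
Within [35.5 kHz, 97.8 kHz]: 40.8 kHz, 60 kHz, 91.2 kHz.

40.8 kHz, 60 kHz, 91.2 kHz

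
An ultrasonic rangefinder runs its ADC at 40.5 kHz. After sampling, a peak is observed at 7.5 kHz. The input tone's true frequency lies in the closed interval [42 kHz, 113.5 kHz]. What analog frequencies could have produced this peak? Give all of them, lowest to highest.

48 kHz, 73.5 kHz, 88.5 kHz

Frequencies that alias to 7.5 kHz are k·fs ± 7.5 kHz for integer k ≥ 0.
k=0: 7.5 kHz.
k=1: 33 kHz, 48 kHz.
k=2: 73.5 kHz, 88.5 kHz.
k=3: 114 kHz, 129 kHz.
Within [42 kHz, 113.5 kHz]: 48 kHz, 73.5 kHz, 88.5 kHz.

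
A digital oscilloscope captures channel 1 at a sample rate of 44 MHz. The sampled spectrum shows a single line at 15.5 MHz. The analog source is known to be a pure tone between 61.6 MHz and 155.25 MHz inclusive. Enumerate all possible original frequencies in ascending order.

72.5 MHz, 103.5 MHz, 116.5 MHz, 147.5 MHz

Frequencies that alias to 15.5 MHz are k·fs ± 15.5 MHz for integer k ≥ 0.
k=0: 15.5 MHz.
k=1: 28.5 MHz, 59.5 MHz.
k=2: 72.5 MHz, 103.5 MHz.
k=3: 116.5 MHz, 147.5 MHz.
k=4: 160.5 MHz, 191.5 MHz.
Within [61.6 MHz, 155.25 MHz]: 72.5 MHz, 103.5 MHz, 116.5 MHz, 147.5 MHz.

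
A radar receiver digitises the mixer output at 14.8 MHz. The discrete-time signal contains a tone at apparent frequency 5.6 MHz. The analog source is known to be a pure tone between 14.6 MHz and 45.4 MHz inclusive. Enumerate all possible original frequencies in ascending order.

Frequencies that alias to 5.6 MHz are k·fs ± 5.6 MHz for integer k ≥ 0.
k=0: 5.6 MHz.
k=1: 9.2 MHz, 20.4 MHz.
k=2: 24 MHz, 35.2 MHz.
k=3: 38.8 MHz, 50 MHz.
k=4: 53.6 MHz, 64.8 MHz.
Within [14.6 MHz, 45.4 MHz]: 20.4 MHz, 24 MHz, 35.2 MHz, 38.8 MHz.

20.4 MHz, 24 MHz, 35.2 MHz, 38.8 MHz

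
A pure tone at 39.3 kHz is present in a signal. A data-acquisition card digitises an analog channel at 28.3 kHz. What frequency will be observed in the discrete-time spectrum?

11 kHz

39.3 kHz mod fs = 11 kHz.
11 kHz ≤ fs/2 = 14.15 kHz, appears at 11 kHz.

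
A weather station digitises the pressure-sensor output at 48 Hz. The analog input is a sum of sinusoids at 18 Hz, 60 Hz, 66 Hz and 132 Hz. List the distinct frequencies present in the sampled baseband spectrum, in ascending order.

fs/2 = 24 Hz.
18 Hz ≤ fs/2 = 24 Hz, passes unchanged.
60 Hz mod fs = 12 Hz.
12 Hz ≤ fs/2 = 24 Hz, appears at 12 Hz.
66 Hz mod fs = 18 Hz.
18 Hz ≤ fs/2 = 24 Hz, appears at 18 Hz.
132 Hz mod fs = 36 Hz.
36 Hz > fs/2 = 24 Hz, folds to fs − 36 Hz = 12 Hz.
Distinct values: {12 Hz, 18 Hz}.

12 Hz, 18 Hz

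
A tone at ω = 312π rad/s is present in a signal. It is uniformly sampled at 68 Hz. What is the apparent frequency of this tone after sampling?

ω = 312π rad/s → f = ω/(2π) = 156 Hz.
156 Hz mod fs = 20 Hz.
20 Hz ≤ fs/2 = 34 Hz, appears at 20 Hz.

20 Hz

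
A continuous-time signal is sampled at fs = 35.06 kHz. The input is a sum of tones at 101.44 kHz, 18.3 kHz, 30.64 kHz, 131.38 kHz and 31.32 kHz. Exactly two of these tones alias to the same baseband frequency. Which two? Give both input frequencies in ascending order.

fs/2 = 17.53 kHz.
101.44 kHz mod fs = 31.32 kHz.
31.32 kHz > fs/2 = 17.53 kHz, folds to fs − 31.32 kHz = 3.74 kHz.
18.3 kHz > fs/2 = 17.53 kHz, folds to fs − 18.3 kHz = 16.76 kHz.
30.64 kHz > fs/2 = 17.53 kHz, folds to fs − 30.64 kHz = 4.42 kHz.
131.38 kHz mod fs = 26.2 kHz.
26.2 kHz > fs/2 = 17.53 kHz, folds to fs − 26.2 kHz = 8.86 kHz.
31.32 kHz > fs/2 = 17.53 kHz, folds to fs − 31.32 kHz = 3.74 kHz.
31.32 kHz and 101.44 kHz both map to 3.74 kHz.

31.32 kHz, 101.44 kHz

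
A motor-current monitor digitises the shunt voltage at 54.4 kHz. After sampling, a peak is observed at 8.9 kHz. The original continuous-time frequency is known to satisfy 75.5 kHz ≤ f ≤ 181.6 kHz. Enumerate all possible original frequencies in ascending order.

99.9 kHz, 117.7 kHz, 154.3 kHz, 172.1 kHz

Frequencies that alias to 8.9 kHz are k·fs ± 8.9 kHz for integer k ≥ 0.
k=0: 8.9 kHz.
k=1: 45.5 kHz, 63.3 kHz.
k=2: 99.9 kHz, 117.7 kHz.
k=3: 154.3 kHz, 172.1 kHz.
k=4: 208.7 kHz, 226.5 kHz.
Within [75.5 kHz, 181.6 kHz]: 99.9 kHz, 117.7 kHz, 154.3 kHz, 172.1 kHz.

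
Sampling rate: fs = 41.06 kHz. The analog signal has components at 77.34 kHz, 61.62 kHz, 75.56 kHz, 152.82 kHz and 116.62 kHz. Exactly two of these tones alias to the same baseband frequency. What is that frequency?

fs/2 = 20.53 kHz.
77.34 kHz mod fs = 36.28 kHz.
36.28 kHz > fs/2 = 20.53 kHz, folds to fs − 36.28 kHz = 4.78 kHz.
61.62 kHz mod fs = 20.56 kHz.
20.56 kHz > fs/2 = 20.53 kHz, folds to fs − 20.56 kHz = 20.5 kHz.
75.56 kHz mod fs = 34.5 kHz.
34.5 kHz > fs/2 = 20.53 kHz, folds to fs − 34.5 kHz = 6.56 kHz.
152.82 kHz mod fs = 29.64 kHz.
29.64 kHz > fs/2 = 20.53 kHz, folds to fs − 29.64 kHz = 11.42 kHz.
116.62 kHz mod fs = 34.5 kHz.
34.5 kHz > fs/2 = 20.53 kHz, folds to fs − 34.5 kHz = 6.56 kHz.
75.56 kHz and 116.62 kHz both map to 6.56 kHz.

6.56 kHz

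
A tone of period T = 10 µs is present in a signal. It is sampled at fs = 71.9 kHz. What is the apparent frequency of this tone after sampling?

T = 10 µs → f = 1/T = 100 kHz.
100 kHz mod fs = 28.1 kHz.
28.1 kHz ≤ fs/2 = 35.95 kHz, appears at 28.1 kHz.

28.1 kHz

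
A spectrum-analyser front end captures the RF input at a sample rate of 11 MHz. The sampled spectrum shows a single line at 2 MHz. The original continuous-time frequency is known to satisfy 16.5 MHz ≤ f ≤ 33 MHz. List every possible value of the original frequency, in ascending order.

20 MHz, 24 MHz, 31 MHz

Frequencies that alias to 2 MHz are k·fs ± 2 MHz for integer k ≥ 0.
k=0: 2 MHz.
k=1: 9 MHz, 13 MHz.
k=2: 20 MHz, 24 MHz.
k=3: 31 MHz, 35 MHz.
k=4: 42 MHz, 46 MHz.
Within [16.5 MHz, 33 MHz]: 20 MHz, 24 MHz, 31 MHz.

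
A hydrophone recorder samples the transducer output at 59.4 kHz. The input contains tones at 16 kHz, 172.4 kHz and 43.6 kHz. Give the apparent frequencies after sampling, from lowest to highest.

fs/2 = 29.7 kHz.
16 kHz ≤ fs/2 = 29.7 kHz, passes unchanged.
172.4 kHz mod fs = 53.6 kHz.
53.6 kHz > fs/2 = 29.7 kHz, folds to fs − 53.6 kHz = 5.8 kHz.
43.6 kHz > fs/2 = 29.7 kHz, folds to fs − 43.6 kHz = 15.8 kHz.
Distinct values: {5.8 kHz, 15.8 kHz, 16 kHz}.

5.8 kHz, 15.8 kHz, 16 kHz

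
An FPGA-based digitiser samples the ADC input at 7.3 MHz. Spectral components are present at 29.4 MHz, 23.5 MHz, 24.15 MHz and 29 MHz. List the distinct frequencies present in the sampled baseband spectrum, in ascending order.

fs/2 = 3.65 MHz.
29.4 MHz mod fs = 0.2 MHz.
0.2 MHz ≤ fs/2 = 3.65 MHz, appears at 0.2 MHz.
23.5 MHz mod fs = 1.6 MHz.
1.6 MHz ≤ fs/2 = 3.65 MHz, appears at 1.6 MHz.
24.15 MHz mod fs = 2.25 MHz.
2.25 MHz ≤ fs/2 = 3.65 MHz, appears at 2.25 MHz.
29 MHz mod fs = 7.1 MHz.
7.1 MHz > fs/2 = 3.65 MHz, folds to fs − 7.1 MHz = 0.2 MHz.
Distinct values: {0.2 MHz, 1.6 MHz, 2.25 MHz}.

0.2 MHz, 1.6 MHz, 2.25 MHz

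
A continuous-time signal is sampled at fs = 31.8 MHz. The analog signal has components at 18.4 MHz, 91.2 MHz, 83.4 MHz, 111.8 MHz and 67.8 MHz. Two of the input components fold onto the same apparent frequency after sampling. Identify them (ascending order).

fs/2 = 15.9 MHz.
18.4 MHz > fs/2 = 15.9 MHz, folds to fs − 18.4 MHz = 13.4 MHz.
91.2 MHz mod fs = 27.6 MHz.
27.6 MHz > fs/2 = 15.9 MHz, folds to fs − 27.6 MHz = 4.2 MHz.
83.4 MHz mod fs = 19.8 MHz.
19.8 MHz > fs/2 = 15.9 MHz, folds to fs − 19.8 MHz = 12 MHz.
111.8 MHz mod fs = 16.4 MHz.
16.4 MHz > fs/2 = 15.9 MHz, folds to fs − 16.4 MHz = 15.4 MHz.
67.8 MHz mod fs = 4.2 MHz.
4.2 MHz ≤ fs/2 = 15.9 MHz, appears at 4.2 MHz.
67.8 MHz and 91.2 MHz both map to 4.2 MHz.

67.8 MHz, 91.2 MHz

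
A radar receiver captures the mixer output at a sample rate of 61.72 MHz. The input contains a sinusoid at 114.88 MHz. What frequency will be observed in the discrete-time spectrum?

8.56 MHz

114.88 MHz mod fs = 53.16 MHz.
53.16 MHz > fs/2 = 30.86 MHz, folds to fs − 53.16 MHz = 8.56 MHz.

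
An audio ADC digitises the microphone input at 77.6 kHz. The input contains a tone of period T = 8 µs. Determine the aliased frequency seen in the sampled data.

30.2 kHz

T = 8 µs → f = 1/T = 125 kHz.
125 kHz mod fs = 47.4 kHz.
47.4 kHz > fs/2 = 38.8 kHz, folds to fs − 47.4 kHz = 30.2 kHz.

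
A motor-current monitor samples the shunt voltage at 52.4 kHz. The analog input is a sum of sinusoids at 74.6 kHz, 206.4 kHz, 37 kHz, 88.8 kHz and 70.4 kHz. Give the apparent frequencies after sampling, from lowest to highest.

fs/2 = 26.2 kHz.
74.6 kHz mod fs = 22.2 kHz.
22.2 kHz ≤ fs/2 = 26.2 kHz, appears at 22.2 kHz.
206.4 kHz mod fs = 49.2 kHz.
49.2 kHz > fs/2 = 26.2 kHz, folds to fs − 49.2 kHz = 3.2 kHz.
37 kHz > fs/2 = 26.2 kHz, folds to fs − 37 kHz = 15.4 kHz.
88.8 kHz mod fs = 36.4 kHz.
36.4 kHz > fs/2 = 26.2 kHz, folds to fs − 36.4 kHz = 16 kHz.
70.4 kHz mod fs = 18 kHz.
18 kHz ≤ fs/2 = 26.2 kHz, appears at 18 kHz.
Distinct values: {3.2 kHz, 15.4 kHz, 16 kHz, 18 kHz, 22.2 kHz}.

3.2 kHz, 15.4 kHz, 16 kHz, 18 kHz, 22.2 kHz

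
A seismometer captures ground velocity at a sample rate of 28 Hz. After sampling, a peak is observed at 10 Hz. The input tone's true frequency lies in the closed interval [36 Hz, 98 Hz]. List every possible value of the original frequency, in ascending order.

38 Hz, 46 Hz, 66 Hz, 74 Hz, 94 Hz

Frequencies that alias to 10 Hz are k·fs ± 10 Hz for integer k ≥ 0.
k=0: 10 Hz.
k=1: 18 Hz, 38 Hz.
k=2: 46 Hz, 66 Hz.
k=3: 74 Hz, 94 Hz.
k=4: 102 Hz, 122 Hz.
Within [36 Hz, 98 Hz]: 38 Hz, 46 Hz, 66 Hz, 74 Hz, 94 Hz.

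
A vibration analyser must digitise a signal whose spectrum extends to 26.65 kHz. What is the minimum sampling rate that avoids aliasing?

Nyquist rate = 2 × 26.65 kHz = 53.3 kHz.

53.3 kHz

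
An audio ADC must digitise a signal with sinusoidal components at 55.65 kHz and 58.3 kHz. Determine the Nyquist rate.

116.6 kHz

Highest-frequency component: 58.3 kHz.
Nyquist rate = 2 × 58.3 kHz = 116.6 kHz.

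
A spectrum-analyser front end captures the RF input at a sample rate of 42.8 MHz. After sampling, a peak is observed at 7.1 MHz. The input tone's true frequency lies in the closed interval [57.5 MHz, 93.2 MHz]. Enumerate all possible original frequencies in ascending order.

78.5 MHz, 92.7 MHz

Frequencies that alias to 7.1 MHz are k·fs ± 7.1 MHz for integer k ≥ 0.
k=0: 7.1 MHz.
k=1: 35.7 MHz, 49.9 MHz.
k=2: 78.5 MHz, 92.7 MHz.
k=3: 121.3 MHz, 135.5 MHz.
Within [57.5 MHz, 93.2 MHz]: 78.5 MHz, 92.7 MHz.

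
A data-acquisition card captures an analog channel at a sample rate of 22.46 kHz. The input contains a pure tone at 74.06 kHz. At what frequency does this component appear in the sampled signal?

74.06 kHz mod fs = 6.68 kHz.
6.68 kHz ≤ fs/2 = 11.23 kHz, appears at 6.68 kHz.

6.68 kHz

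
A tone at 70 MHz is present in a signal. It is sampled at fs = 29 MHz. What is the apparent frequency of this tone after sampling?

12 MHz

70 MHz mod fs = 12 MHz.
12 MHz ≤ fs/2 = 14.5 MHz, appears at 12 MHz.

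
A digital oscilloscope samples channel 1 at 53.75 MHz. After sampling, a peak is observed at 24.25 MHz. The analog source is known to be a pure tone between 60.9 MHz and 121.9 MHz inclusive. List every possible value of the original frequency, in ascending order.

Frequencies that alias to 24.25 MHz are k·fs ± 24.25 MHz for integer k ≥ 0.
k=0: 24.25 MHz.
k=1: 29.5 MHz, 78 MHz.
k=2: 83.25 MHz, 131.75 MHz.
k=3: 137 MHz, 185.5 MHz.
Within [60.9 MHz, 121.9 MHz]: 78 MHz, 83.25 MHz.

78 MHz, 83.25 MHz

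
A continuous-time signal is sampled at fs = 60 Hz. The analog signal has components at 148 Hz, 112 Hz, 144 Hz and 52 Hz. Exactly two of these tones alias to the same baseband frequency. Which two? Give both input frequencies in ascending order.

52 Hz, 112 Hz

fs/2 = 30 Hz.
148 Hz mod fs = 28 Hz.
28 Hz ≤ fs/2 = 30 Hz, appears at 28 Hz.
112 Hz mod fs = 52 Hz.
52 Hz > fs/2 = 30 Hz, folds to fs − 52 Hz = 8 Hz.
144 Hz mod fs = 24 Hz.
24 Hz ≤ fs/2 = 30 Hz, appears at 24 Hz.
52 Hz > fs/2 = 30 Hz, folds to fs − 52 Hz = 8 Hz.
52 Hz and 112 Hz both map to 8 Hz.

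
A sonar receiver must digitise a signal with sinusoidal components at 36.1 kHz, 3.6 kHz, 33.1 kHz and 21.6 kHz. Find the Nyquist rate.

72.2 kHz

Highest-frequency component: 36.1 kHz.
Nyquist rate = 2 × 36.1 kHz = 72.2 kHz.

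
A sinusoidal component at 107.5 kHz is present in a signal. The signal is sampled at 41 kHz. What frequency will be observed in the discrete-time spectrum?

15.5 kHz

107.5 kHz mod fs = 25.5 kHz.
25.5 kHz > fs/2 = 20.5 kHz, folds to fs − 25.5 kHz = 15.5 kHz.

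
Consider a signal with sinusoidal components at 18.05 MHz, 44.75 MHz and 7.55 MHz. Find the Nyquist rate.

Highest-frequency component: 44.75 MHz.
Nyquist rate = 2 × 44.75 MHz = 89.5 MHz.

89.5 MHz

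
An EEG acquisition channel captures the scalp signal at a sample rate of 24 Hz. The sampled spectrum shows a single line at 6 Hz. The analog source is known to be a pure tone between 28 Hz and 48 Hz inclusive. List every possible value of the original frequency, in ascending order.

30 Hz, 42 Hz

Frequencies that alias to 6 Hz are k·fs ± 6 Hz for integer k ≥ 0.
k=0: 6 Hz.
k=1: 18 Hz, 30 Hz.
k=2: 42 Hz, 54 Hz.
k=3: 66 Hz, 78 Hz.
Within [28 Hz, 48 Hz]: 30 Hz, 42 Hz.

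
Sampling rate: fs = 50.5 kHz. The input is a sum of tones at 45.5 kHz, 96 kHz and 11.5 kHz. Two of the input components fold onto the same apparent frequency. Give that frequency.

fs/2 = 25.25 kHz.
45.5 kHz > fs/2 = 25.25 kHz, folds to fs − 45.5 kHz = 5 kHz.
96 kHz mod fs = 45.5 kHz.
45.5 kHz > fs/2 = 25.25 kHz, folds to fs − 45.5 kHz = 5 kHz.
11.5 kHz ≤ fs/2 = 25.25 kHz, passes unchanged.
45.5 kHz and 96 kHz both map to 5 kHz.

5 kHz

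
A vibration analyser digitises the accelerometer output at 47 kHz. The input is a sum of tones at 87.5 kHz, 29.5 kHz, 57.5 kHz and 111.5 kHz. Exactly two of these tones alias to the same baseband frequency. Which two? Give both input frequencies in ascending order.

fs/2 = 23.5 kHz.
87.5 kHz mod fs = 40.5 kHz.
40.5 kHz > fs/2 = 23.5 kHz, folds to fs − 40.5 kHz = 6.5 kHz.
29.5 kHz > fs/2 = 23.5 kHz, folds to fs − 29.5 kHz = 17.5 kHz.
57.5 kHz mod fs = 10.5 kHz.
10.5 kHz ≤ fs/2 = 23.5 kHz, appears at 10.5 kHz.
111.5 kHz mod fs = 17.5 kHz.
17.5 kHz ≤ fs/2 = 23.5 kHz, appears at 17.5 kHz.
29.5 kHz and 111.5 kHz both map to 17.5 kHz.

29.5 kHz, 111.5 kHz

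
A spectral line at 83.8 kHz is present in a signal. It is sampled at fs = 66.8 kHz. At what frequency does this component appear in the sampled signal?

17 kHz

83.8 kHz mod fs = 17 kHz.
17 kHz ≤ fs/2 = 33.4 kHz, appears at 17 kHz.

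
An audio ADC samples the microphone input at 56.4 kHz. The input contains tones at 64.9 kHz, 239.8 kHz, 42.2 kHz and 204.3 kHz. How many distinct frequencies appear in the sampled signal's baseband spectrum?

3

fs/2 = 28.2 kHz.
64.9 kHz mod fs = 8.5 kHz.
8.5 kHz ≤ fs/2 = 28.2 kHz, appears at 8.5 kHz.
239.8 kHz mod fs = 14.2 kHz.
14.2 kHz ≤ fs/2 = 28.2 kHz, appears at 14.2 kHz.
42.2 kHz > fs/2 = 28.2 kHz, folds to fs − 42.2 kHz = 14.2 kHz.
204.3 kHz mod fs = 35.1 kHz.
35.1 kHz > fs/2 = 28.2 kHz, folds to fs − 35.1 kHz = 21.3 kHz.
Distinct values: {8.5 kHz, 14.2 kHz, 21.3 kHz} → 3.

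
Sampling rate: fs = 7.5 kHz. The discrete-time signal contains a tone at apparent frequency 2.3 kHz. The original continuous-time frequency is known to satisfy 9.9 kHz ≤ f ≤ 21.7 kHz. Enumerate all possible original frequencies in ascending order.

12.7 kHz, 17.3 kHz, 20.2 kHz

Frequencies that alias to 2.3 kHz are k·fs ± 2.3 kHz for integer k ≥ 0.
k=0: 2.3 kHz.
k=1: 5.2 kHz, 9.8 kHz.
k=2: 12.7 kHz, 17.3 kHz.
k=3: 20.2 kHz, 24.8 kHz.
k=4: 27.7 kHz, 32.3 kHz.
Within [9.9 kHz, 21.7 kHz]: 12.7 kHz, 17.3 kHz, 20.2 kHz.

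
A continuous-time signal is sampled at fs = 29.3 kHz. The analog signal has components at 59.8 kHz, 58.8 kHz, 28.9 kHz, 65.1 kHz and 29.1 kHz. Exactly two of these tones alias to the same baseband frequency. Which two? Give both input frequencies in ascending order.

fs/2 = 14.65 kHz.
59.8 kHz mod fs = 1.2 kHz.
1.2 kHz ≤ fs/2 = 14.65 kHz, appears at 1.2 kHz.
58.8 kHz mod fs = 0.2 kHz.
0.2 kHz ≤ fs/2 = 14.65 kHz, appears at 0.2 kHz.
28.9 kHz > fs/2 = 14.65 kHz, folds to fs − 28.9 kHz = 0.4 kHz.
65.1 kHz mod fs = 6.5 kHz.
6.5 kHz ≤ fs/2 = 14.65 kHz, appears at 6.5 kHz.
29.1 kHz > fs/2 = 14.65 kHz, folds to fs − 29.1 kHz = 0.2 kHz.
29.1 kHz and 58.8 kHz both map to 0.2 kHz.

29.1 kHz, 58.8 kHz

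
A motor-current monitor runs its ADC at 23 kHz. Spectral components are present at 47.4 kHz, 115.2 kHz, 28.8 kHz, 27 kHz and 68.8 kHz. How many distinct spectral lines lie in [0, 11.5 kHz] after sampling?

fs/2 = 11.5 kHz.
47.4 kHz mod fs = 1.4 kHz.
1.4 kHz ≤ fs/2 = 11.5 kHz, appears at 1.4 kHz.
115.2 kHz mod fs = 0.2 kHz.
0.2 kHz ≤ fs/2 = 11.5 kHz, appears at 0.2 kHz.
28.8 kHz mod fs = 5.8 kHz.
5.8 kHz ≤ fs/2 = 11.5 kHz, appears at 5.8 kHz.
27 kHz mod fs = 4 kHz.
4 kHz ≤ fs/2 = 11.5 kHz, appears at 4 kHz.
68.8 kHz mod fs = 22.8 kHz.
22.8 kHz > fs/2 = 11.5 kHz, folds to fs − 22.8 kHz = 0.2 kHz.
Distinct values: {0.2 kHz, 1.4 kHz, 4 kHz, 5.8 kHz} → 4.

4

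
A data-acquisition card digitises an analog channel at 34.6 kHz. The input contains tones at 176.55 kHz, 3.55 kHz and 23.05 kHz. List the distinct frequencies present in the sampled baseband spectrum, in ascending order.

fs/2 = 17.3 kHz.
176.55 kHz mod fs = 3.55 kHz.
3.55 kHz ≤ fs/2 = 17.3 kHz, appears at 3.55 kHz.
3.55 kHz ≤ fs/2 = 17.3 kHz, passes unchanged.
23.05 kHz > fs/2 = 17.3 kHz, folds to fs − 23.05 kHz = 11.55 kHz.
Distinct values: {3.55 kHz, 11.55 kHz}.

3.55 kHz, 11.55 kHz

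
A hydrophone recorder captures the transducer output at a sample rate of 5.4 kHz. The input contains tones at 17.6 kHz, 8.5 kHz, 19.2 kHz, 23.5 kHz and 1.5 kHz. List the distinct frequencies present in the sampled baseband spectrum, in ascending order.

1.4 kHz, 1.5 kHz, 1.9 kHz, 2.3 kHz, 2.4 kHz

fs/2 = 2.7 kHz.
17.6 kHz mod fs = 1.4 kHz.
1.4 kHz ≤ fs/2 = 2.7 kHz, appears at 1.4 kHz.
8.5 kHz mod fs = 3.1 kHz.
3.1 kHz > fs/2 = 2.7 kHz, folds to fs − 3.1 kHz = 2.3 kHz.
19.2 kHz mod fs = 3 kHz.
3 kHz > fs/2 = 2.7 kHz, folds to fs − 3 kHz = 2.4 kHz.
23.5 kHz mod fs = 1.9 kHz.
1.9 kHz ≤ fs/2 = 2.7 kHz, appears at 1.9 kHz.
1.5 kHz ≤ fs/2 = 2.7 kHz, passes unchanged.
Distinct values: {1.4 kHz, 1.5 kHz, 1.9 kHz, 2.3 kHz, 2.4 kHz}.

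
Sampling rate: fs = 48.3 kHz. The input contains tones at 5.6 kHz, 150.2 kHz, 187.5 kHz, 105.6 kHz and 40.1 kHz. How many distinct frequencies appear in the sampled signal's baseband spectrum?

fs/2 = 24.15 kHz.
5.6 kHz ≤ fs/2 = 24.15 kHz, passes unchanged.
150.2 kHz mod fs = 5.3 kHz.
5.3 kHz ≤ fs/2 = 24.15 kHz, appears at 5.3 kHz.
187.5 kHz mod fs = 42.6 kHz.
42.6 kHz > fs/2 = 24.15 kHz, folds to fs − 42.6 kHz = 5.7 kHz.
105.6 kHz mod fs = 9 kHz.
9 kHz ≤ fs/2 = 24.15 kHz, appears at 9 kHz.
40.1 kHz > fs/2 = 24.15 kHz, folds to fs − 40.1 kHz = 8.2 kHz.
Distinct values: {5.3 kHz, 5.6 kHz, 5.7 kHz, 8.2 kHz, 9 kHz} → 5.

5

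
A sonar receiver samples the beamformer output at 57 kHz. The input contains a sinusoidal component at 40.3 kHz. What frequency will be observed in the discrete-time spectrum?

16.7 kHz

40.3 kHz > fs/2 = 28.5 kHz, folds to fs − 40.3 kHz = 16.7 kHz.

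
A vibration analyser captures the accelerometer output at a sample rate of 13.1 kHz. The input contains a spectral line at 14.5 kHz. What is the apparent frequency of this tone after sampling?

1.4 kHz

14.5 kHz mod fs = 1.4 kHz.
1.4 kHz ≤ fs/2 = 6.55 kHz, appears at 1.4 kHz.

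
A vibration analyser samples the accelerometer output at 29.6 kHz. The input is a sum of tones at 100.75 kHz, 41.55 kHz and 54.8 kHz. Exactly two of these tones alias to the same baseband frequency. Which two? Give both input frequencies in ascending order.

fs/2 = 14.8 kHz.
100.75 kHz mod fs = 11.95 kHz.
11.95 kHz ≤ fs/2 = 14.8 kHz, appears at 11.95 kHz.
41.55 kHz mod fs = 11.95 kHz.
11.95 kHz ≤ fs/2 = 14.8 kHz, appears at 11.95 kHz.
54.8 kHz mod fs = 25.2 kHz.
25.2 kHz > fs/2 = 14.8 kHz, folds to fs − 25.2 kHz = 4.4 kHz.
41.55 kHz and 100.75 kHz both map to 11.95 kHz.

41.55 kHz, 100.75 kHz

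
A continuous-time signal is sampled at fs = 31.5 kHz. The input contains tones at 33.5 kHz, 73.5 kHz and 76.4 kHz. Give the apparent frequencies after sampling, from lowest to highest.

fs/2 = 15.75 kHz.
33.5 kHz mod fs = 2 kHz.
2 kHz ≤ fs/2 = 15.75 kHz, appears at 2 kHz.
73.5 kHz mod fs = 10.5 kHz.
10.5 kHz ≤ fs/2 = 15.75 kHz, appears at 10.5 kHz.
76.4 kHz mod fs = 13.4 kHz.
13.4 kHz ≤ fs/2 = 15.75 kHz, appears at 13.4 kHz.
Distinct values: {2 kHz, 10.5 kHz, 13.4 kHz}.

2 kHz, 10.5 kHz, 13.4 kHz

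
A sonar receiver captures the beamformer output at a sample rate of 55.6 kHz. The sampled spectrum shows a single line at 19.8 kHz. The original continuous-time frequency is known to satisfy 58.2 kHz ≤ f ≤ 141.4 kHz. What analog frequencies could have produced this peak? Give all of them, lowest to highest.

Frequencies that alias to 19.8 kHz are k·fs ± 19.8 kHz for integer k ≥ 0.
k=0: 19.8 kHz.
k=1: 35.8 kHz, 75.4 kHz.
k=2: 91.4 kHz, 131 kHz.
k=3: 147 kHz, 186.6 kHz.
Within [58.2 kHz, 141.4 kHz]: 75.4 kHz, 91.4 kHz, 131 kHz.

75.4 kHz, 91.4 kHz, 131 kHz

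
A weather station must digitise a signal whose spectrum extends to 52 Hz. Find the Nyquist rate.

Nyquist rate = 2 × 52 Hz = 104 Hz.

104 Hz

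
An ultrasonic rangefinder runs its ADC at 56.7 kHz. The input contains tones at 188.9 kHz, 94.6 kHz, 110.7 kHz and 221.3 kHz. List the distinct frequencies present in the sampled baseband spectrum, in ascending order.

fs/2 = 28.35 kHz.
188.9 kHz mod fs = 18.8 kHz.
18.8 kHz ≤ fs/2 = 28.35 kHz, appears at 18.8 kHz.
94.6 kHz mod fs = 37.9 kHz.
37.9 kHz > fs/2 = 28.35 kHz, folds to fs − 37.9 kHz = 18.8 kHz.
110.7 kHz mod fs = 54 kHz.
54 kHz > fs/2 = 28.35 kHz, folds to fs − 54 kHz = 2.7 kHz.
221.3 kHz mod fs = 51.2 kHz.
51.2 kHz > fs/2 = 28.35 kHz, folds to fs − 51.2 kHz = 5.5 kHz.
Distinct values: {2.7 kHz, 5.5 kHz, 18.8 kHz}.

2.7 kHz, 5.5 kHz, 18.8 kHz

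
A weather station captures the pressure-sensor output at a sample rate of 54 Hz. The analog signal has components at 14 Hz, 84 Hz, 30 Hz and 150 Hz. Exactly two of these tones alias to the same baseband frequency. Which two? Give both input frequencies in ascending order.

fs/2 = 27 Hz.
14 Hz ≤ fs/2 = 27 Hz, passes unchanged.
84 Hz mod fs = 30 Hz.
30 Hz > fs/2 = 27 Hz, folds to fs − 30 Hz = 24 Hz.
30 Hz > fs/2 = 27 Hz, folds to fs − 30 Hz = 24 Hz.
150 Hz mod fs = 42 Hz.
42 Hz > fs/2 = 27 Hz, folds to fs − 42 Hz = 12 Hz.
30 Hz and 84 Hz both map to 24 Hz.

30 Hz, 84 Hz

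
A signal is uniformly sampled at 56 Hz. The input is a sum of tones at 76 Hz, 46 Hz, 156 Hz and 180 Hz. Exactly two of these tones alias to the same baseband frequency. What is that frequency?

12 Hz

fs/2 = 28 Hz.
76 Hz mod fs = 20 Hz.
20 Hz ≤ fs/2 = 28 Hz, appears at 20 Hz.
46 Hz > fs/2 = 28 Hz, folds to fs − 46 Hz = 10 Hz.
156 Hz mod fs = 44 Hz.
44 Hz > fs/2 = 28 Hz, folds to fs − 44 Hz = 12 Hz.
180 Hz mod fs = 12 Hz.
12 Hz ≤ fs/2 = 28 Hz, appears at 12 Hz.
156 Hz and 180 Hz both map to 12 Hz.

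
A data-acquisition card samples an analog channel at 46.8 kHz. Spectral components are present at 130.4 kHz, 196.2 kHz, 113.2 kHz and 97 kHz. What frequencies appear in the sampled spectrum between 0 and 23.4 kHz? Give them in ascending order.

fs/2 = 23.4 kHz.
130.4 kHz mod fs = 36.8 kHz.
36.8 kHz > fs/2 = 23.4 kHz, folds to fs − 36.8 kHz = 10 kHz.
196.2 kHz mod fs = 9 kHz.
9 kHz ≤ fs/2 = 23.4 kHz, appears at 9 kHz.
113.2 kHz mod fs = 19.6 kHz.
19.6 kHz ≤ fs/2 = 23.4 kHz, appears at 19.6 kHz.
97 kHz mod fs = 3.4 kHz.
3.4 kHz ≤ fs/2 = 23.4 kHz, appears at 3.4 kHz.
Distinct values: {3.4 kHz, 9 kHz, 10 kHz, 19.6 kHz}.

3.4 kHz, 9 kHz, 10 kHz, 19.6 kHz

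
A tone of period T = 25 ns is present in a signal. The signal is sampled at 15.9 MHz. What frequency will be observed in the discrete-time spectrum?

7.7 MHz

T = 25 ns → f = 1/T = 40 MHz.
40 MHz mod fs = 8.2 MHz.
8.2 MHz > fs/2 = 7.95 MHz, folds to fs − 8.2 MHz = 7.7 MHz.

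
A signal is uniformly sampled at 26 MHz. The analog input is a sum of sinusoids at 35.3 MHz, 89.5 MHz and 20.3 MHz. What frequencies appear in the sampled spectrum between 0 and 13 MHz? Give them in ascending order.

5.7 MHz, 9.3 MHz, 11.5 MHz

fs/2 = 13 MHz.
35.3 MHz mod fs = 9.3 MHz.
9.3 MHz ≤ fs/2 = 13 MHz, appears at 9.3 MHz.
89.5 MHz mod fs = 11.5 MHz.
11.5 MHz ≤ fs/2 = 13 MHz, appears at 11.5 MHz.
20.3 MHz > fs/2 = 13 MHz, folds to fs − 20.3 MHz = 5.7 MHz.
Distinct values: {5.7 MHz, 9.3 MHz, 11.5 MHz}.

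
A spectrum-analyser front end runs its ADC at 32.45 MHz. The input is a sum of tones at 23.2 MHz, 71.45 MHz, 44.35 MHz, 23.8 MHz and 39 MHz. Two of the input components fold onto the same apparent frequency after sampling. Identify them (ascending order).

fs/2 = 16.225 MHz.
23.2 MHz > fs/2 = 16.225 MHz, folds to fs − 23.2 MHz = 9.25 MHz.
71.45 MHz mod fs = 6.55 MHz.
6.55 MHz ≤ fs/2 = 16.225 MHz, appears at 6.55 MHz.
44.35 MHz mod fs = 11.9 MHz.
11.9 MHz ≤ fs/2 = 16.225 MHz, appears at 11.9 MHz.
23.8 MHz > fs/2 = 16.225 MHz, folds to fs − 23.8 MHz = 8.65 MHz.
39 MHz mod fs = 6.55 MHz.
6.55 MHz ≤ fs/2 = 16.225 MHz, appears at 6.55 MHz.
39 MHz and 71.45 MHz both map to 6.55 MHz.

39 MHz, 71.45 MHz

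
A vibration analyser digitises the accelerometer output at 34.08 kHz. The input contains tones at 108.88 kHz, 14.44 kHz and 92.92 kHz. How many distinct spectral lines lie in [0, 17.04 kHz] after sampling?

3

fs/2 = 17.04 kHz.
108.88 kHz mod fs = 6.64 kHz.
6.64 kHz ≤ fs/2 = 17.04 kHz, appears at 6.64 kHz.
14.44 kHz ≤ fs/2 = 17.04 kHz, passes unchanged.
92.92 kHz mod fs = 24.76 kHz.
24.76 kHz > fs/2 = 17.04 kHz, folds to fs − 24.76 kHz = 9.32 kHz.
Distinct values: {6.64 kHz, 9.32 kHz, 14.44 kHz} → 3.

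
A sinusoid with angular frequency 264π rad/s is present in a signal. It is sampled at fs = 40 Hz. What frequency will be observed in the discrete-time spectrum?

ω = 264π rad/s → f = ω/(2π) = 132 Hz.
132 Hz mod fs = 12 Hz.
12 Hz ≤ fs/2 = 20 Hz, appears at 12 Hz.

12 Hz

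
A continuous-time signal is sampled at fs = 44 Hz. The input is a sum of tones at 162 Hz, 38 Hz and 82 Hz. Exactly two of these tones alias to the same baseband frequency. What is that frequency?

fs/2 = 22 Hz.
162 Hz mod fs = 30 Hz.
30 Hz > fs/2 = 22 Hz, folds to fs − 30 Hz = 14 Hz.
38 Hz > fs/2 = 22 Hz, folds to fs − 38 Hz = 6 Hz.
82 Hz mod fs = 38 Hz.
38 Hz > fs/2 = 22 Hz, folds to fs − 38 Hz = 6 Hz.
38 Hz and 82 Hz both map to 6 Hz.

6 Hz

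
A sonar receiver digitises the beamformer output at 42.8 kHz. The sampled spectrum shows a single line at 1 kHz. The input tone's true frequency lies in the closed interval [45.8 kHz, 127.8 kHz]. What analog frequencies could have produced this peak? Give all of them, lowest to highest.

Frequencies that alias to 1 kHz are k·fs ± 1 kHz for integer k ≥ 0.
k=0: 1 kHz.
k=1: 41.8 kHz, 43.8 kHz.
k=2: 84.6 kHz, 86.6 kHz.
k=3: 127.4 kHz, 129.4 kHz.
k=4: 170.2 kHz, 172.2 kHz.
Within [45.8 kHz, 127.8 kHz]: 84.6 kHz, 86.6 kHz, 127.4 kHz.

84.6 kHz, 86.6 kHz, 127.4 kHz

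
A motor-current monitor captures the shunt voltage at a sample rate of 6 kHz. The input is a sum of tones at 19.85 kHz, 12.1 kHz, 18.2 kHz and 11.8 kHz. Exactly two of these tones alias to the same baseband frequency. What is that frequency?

0.2 kHz

fs/2 = 3 kHz.
19.85 kHz mod fs = 1.85 kHz.
1.85 kHz ≤ fs/2 = 3 kHz, appears at 1.85 kHz.
12.1 kHz mod fs = 0.1 kHz.
0.1 kHz ≤ fs/2 = 3 kHz, appears at 0.1 kHz.
18.2 kHz mod fs = 0.2 kHz.
0.2 kHz ≤ fs/2 = 3 kHz, appears at 0.2 kHz.
11.8 kHz mod fs = 5.8 kHz.
5.8 kHz > fs/2 = 3 kHz, folds to fs − 5.8 kHz = 0.2 kHz.
11.8 kHz and 18.2 kHz both map to 0.2 kHz.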